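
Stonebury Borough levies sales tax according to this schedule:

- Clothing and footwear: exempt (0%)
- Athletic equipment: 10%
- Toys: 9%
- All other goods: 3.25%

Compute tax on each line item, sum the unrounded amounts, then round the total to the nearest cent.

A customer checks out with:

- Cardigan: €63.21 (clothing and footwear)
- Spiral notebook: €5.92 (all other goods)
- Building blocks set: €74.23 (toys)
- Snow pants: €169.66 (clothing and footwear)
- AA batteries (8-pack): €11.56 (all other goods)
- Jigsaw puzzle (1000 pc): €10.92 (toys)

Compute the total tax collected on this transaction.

Cardigan €63.21: clothing and footwear → 0% → €0.00
Spiral notebook €5.92: all other goods → 3.25% → €0.1924
Building blocks set €74.23: toys → 9% → €6.6807
Snow pants €169.66: clothing and footwear → 0% → €0.00
AA batteries (8-pack) €11.56: all other goods → 3.25% → €0.3757
Jigsaw puzzle (1000 pc) €10.92: toys → 9% → €0.9828
Unrounded tax sum = €8.2316 → €8.23

€8.23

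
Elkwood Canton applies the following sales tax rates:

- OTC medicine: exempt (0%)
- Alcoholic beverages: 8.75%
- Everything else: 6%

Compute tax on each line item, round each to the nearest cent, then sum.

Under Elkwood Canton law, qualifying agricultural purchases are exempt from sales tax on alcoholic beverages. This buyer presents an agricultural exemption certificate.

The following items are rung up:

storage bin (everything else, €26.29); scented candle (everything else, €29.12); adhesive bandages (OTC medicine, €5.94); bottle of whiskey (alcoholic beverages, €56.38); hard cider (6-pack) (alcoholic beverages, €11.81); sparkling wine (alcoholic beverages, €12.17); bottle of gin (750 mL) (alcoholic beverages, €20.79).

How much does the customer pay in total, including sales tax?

€165.83

Storage bin €26.29: everything else → 6% → €1.58
Scented candle €29.12: everything else → 6% → €1.75
Adhesive bandages €5.94: OTC medicine → 0% → €0.00
Bottle of whiskey €56.38: alcoholic beverages, buyer-exempt → 0% → €0.00
Hard cider (6-pack) €11.81: alcoholic beverages, buyer-exempt → 0% → €0.00
Sparkling wine €12.17: alcoholic beverages, buyer-exempt → 0% → €0.00
Bottle of gin (750 mL) €20.79: alcoholic beverages, buyer-exempt → 0% → €0.00
Subtotal = €162.50; tax = €3.33; total due = €165.83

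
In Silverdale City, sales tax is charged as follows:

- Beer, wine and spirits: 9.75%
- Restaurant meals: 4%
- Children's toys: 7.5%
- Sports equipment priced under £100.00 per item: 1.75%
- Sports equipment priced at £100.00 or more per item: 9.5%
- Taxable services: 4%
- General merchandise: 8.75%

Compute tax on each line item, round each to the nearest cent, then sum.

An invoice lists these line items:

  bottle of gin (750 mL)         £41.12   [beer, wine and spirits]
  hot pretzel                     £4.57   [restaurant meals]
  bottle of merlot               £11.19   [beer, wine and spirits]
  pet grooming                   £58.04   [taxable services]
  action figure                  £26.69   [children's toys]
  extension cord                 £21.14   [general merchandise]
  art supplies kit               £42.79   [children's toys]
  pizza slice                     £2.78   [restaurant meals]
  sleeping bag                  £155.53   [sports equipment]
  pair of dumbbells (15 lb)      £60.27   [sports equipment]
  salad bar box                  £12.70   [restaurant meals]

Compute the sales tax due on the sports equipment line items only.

£15.83

Sleeping bag £155.53: sports equipment, £100.00 or more → 9.5% → £14.78
Pair of dumbbells (15 lb) £60.27: sports equipment, under £100.00 → 1.75% → £1.05
Tax on sports equipment = £14.78 + £1.05 = £15.83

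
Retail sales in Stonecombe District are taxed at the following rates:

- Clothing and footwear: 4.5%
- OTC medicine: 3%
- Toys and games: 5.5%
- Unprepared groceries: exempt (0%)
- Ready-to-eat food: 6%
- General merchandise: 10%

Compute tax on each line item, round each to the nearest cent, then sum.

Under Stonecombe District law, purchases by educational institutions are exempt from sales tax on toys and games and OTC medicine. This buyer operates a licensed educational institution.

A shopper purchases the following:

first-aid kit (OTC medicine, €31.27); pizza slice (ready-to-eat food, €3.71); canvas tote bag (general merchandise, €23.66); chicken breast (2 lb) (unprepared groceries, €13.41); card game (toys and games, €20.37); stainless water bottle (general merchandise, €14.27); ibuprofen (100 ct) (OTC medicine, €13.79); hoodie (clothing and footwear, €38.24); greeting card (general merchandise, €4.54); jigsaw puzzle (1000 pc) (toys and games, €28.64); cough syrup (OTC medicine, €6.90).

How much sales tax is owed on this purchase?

First-aid kit €31.27: OTC medicine, buyer-exempt → 0% → €0.00
Pizza slice €3.71: ready-to-eat food → 6% → €0.22
Canvas tote bag €23.66: general merchandise → 10% → €2.37
Chicken breast (2 lb) €13.41: unprepared groceries → 0% → €0.00
Card game €20.37: toys and games, buyer-exempt → 0% → €0.00
Stainless water bottle €14.27: general merchandise → 10% → €1.43
Ibuprofen (100 ct) €13.79: OTC medicine, buyer-exempt → 0% → €0.00
Hoodie €38.24: clothing and footwear → 4.5% → €1.72
Greeting card €4.54: general merchandise → 10% → €0.45
Jigsaw puzzle (1000 pc) €28.64: toys and games, buyer-exempt → 0% → €0.00
Cough syrup €6.90: OTC medicine, buyer-exempt → 0% → €0.00
Total tax = €0.22 + €2.37 + €1.43 + €1.72 + €0.45 = €6.19

€6.19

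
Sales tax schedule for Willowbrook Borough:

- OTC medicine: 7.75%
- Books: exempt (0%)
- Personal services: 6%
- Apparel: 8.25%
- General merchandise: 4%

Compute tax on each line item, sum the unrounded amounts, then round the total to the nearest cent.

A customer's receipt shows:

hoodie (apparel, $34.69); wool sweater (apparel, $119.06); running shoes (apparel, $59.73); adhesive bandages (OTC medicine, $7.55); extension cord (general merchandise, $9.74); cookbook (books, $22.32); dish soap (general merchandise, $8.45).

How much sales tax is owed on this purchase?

$18.92

Hoodie $34.69: apparel → 8.25% → $2.861925
Wool sweater $119.06: apparel → 8.25% → $9.82245
Running shoes $59.73: apparel → 8.25% → $4.927725
Adhesive bandages $7.55: OTC medicine → 7.75% → $0.585125
Extension cord $9.74: general merchandise → 4% → $0.3896
Cookbook $22.32: books → 0% → $0.00
Dish soap $8.45: general merchandise → 4% → $0.338
Unrounded tax sum = $18.924825 → $18.92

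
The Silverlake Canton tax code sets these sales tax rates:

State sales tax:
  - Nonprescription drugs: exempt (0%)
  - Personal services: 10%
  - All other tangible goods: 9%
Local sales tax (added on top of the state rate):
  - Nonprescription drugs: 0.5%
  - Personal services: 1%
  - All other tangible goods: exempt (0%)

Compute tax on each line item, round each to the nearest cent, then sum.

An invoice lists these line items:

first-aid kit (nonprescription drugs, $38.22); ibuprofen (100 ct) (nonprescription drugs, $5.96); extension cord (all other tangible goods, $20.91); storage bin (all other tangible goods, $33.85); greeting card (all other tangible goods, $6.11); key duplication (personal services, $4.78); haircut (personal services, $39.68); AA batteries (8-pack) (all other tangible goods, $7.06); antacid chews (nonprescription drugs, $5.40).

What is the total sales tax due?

$11.26

First-aid kit $38.22: nonprescription drugs → 0% + 0.5% local = 0.5% → $0.19
Ibuprofen (100 ct) $5.96: nonprescription drugs → 0% + 0.5% local = 0.5% → $0.03
Extension cord $20.91: all other tangible goods → 9% + 0% local = 9% → $1.88
Storage bin $33.85: all other tangible goods → 9% + 0% local = 9% → $3.05
Greeting card $6.11: all other tangible goods → 9% + 0% local = 9% → $0.55
Key duplication $4.78: personal services → 10% + 1% local = 11% → $0.53
Haircut $39.68: personal services → 10% + 1% local = 11% → $4.36
AA batteries (8-pack) $7.06: all other tangible goods → 9% + 0% local = 9% → $0.64
Antacid chews $5.40: nonprescription drugs → 0% + 0.5% local = 0.5% → $0.03
Total tax = $0.19 + $0.03 + $1.88 + $3.05 + $0.55 + $0.53 + $4.36 + $0.64 + $0.03 = $11.26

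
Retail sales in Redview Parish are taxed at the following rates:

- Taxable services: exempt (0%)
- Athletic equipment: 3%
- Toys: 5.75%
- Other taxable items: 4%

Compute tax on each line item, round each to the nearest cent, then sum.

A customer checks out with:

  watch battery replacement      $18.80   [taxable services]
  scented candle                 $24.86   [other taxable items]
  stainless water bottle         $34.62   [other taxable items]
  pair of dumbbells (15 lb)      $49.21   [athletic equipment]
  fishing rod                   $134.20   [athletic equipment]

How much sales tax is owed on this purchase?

$7.88

Watch battery replacement $18.80: taxable services → 0% → $0.00
Scented candle $24.86: other taxable items → 4% → $0.99
Stainless water bottle $34.62: other taxable items → 4% → $1.38
Pair of dumbbells (15 lb) $49.21: athletic equipment → 3% → $1.48
Fishing rod $134.20: athletic equipment → 3% → $4.03
Total tax = $0.99 + $1.38 + $1.48 + $4.03 = $7.88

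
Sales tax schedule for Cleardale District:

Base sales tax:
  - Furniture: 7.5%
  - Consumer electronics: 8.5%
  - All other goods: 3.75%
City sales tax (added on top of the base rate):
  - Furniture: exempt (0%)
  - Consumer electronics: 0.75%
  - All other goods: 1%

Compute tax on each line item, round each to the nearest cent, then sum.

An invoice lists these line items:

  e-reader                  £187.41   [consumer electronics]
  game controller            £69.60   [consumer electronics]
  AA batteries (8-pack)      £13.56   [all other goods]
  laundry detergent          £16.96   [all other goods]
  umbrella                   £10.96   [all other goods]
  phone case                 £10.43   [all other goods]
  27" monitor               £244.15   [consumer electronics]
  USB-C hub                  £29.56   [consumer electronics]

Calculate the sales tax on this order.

£51.56

E-reader £187.41: consumer electronics → 8.5% + 0.75% city = 9.25% → £17.34
Game controller £69.60: consumer electronics → 8.5% + 0.75% city = 9.25% → £6.44
AA batteries (8-pack) £13.56: all other goods → 3.75% + 1% city = 4.75% → £0.64
Laundry detergent £16.96: all other goods → 3.75% + 1% city = 4.75% → £0.81
Umbrella £10.96: all other goods → 3.75% + 1% city = 4.75% → £0.52
Phone case £10.43: all other goods → 3.75% + 1% city = 4.75% → £0.50
27" monitor £244.15: consumer electronics → 8.5% + 0.75% city = 9.25% → £22.58
USB-C hub £29.56: consumer electronics → 8.5% + 0.75% city = 9.25% → £2.73
Total tax = £17.34 + £6.44 + £0.64 + £0.81 + £0.52 + £0.50 + £22.58 + £2.73 = £51.56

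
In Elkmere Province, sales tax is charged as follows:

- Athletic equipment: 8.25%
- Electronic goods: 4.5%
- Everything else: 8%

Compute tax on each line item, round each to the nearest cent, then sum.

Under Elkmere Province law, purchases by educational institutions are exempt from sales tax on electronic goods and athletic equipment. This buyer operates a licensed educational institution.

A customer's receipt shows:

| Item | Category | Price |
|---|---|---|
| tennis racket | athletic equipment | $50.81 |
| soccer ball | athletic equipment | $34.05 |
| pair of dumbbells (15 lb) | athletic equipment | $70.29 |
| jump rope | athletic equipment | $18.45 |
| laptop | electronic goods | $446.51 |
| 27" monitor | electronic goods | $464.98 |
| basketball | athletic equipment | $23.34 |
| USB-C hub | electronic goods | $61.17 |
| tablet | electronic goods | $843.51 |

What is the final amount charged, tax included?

$2013.11

Tennis racket $50.81: athletic equipment, buyer-exempt → 0% → $0.00
Soccer ball $34.05: athletic equipment, buyer-exempt → 0% → $0.00
Pair of dumbbells (15 lb) $70.29: athletic equipment, buyer-exempt → 0% → $0.00
Jump rope $18.45: athletic equipment, buyer-exempt → 0% → $0.00
Laptop $446.51: electronic goods, buyer-exempt → 0% → $0.00
27" monitor $464.98: electronic goods, buyer-exempt → 0% → $0.00
Basketball $23.34: athletic equipment, buyer-exempt → 0% → $0.00
USB-C hub $61.17: electronic goods, buyer-exempt → 0% → $0.00
Tablet $843.51: electronic goods, buyer-exempt → 0% → $0.00
Subtotal = $2013.11; tax = $0.00; total due = $2013.11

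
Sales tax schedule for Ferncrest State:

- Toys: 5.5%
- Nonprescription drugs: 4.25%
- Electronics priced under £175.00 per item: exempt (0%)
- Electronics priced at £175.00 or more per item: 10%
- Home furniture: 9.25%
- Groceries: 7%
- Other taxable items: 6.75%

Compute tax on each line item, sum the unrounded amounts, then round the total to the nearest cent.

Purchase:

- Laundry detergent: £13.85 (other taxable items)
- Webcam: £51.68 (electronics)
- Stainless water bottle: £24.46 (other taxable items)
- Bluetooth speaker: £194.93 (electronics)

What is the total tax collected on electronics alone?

Webcam £51.68: electronics, under £175.00 → 0% → £0.00
Bluetooth speaker £194.93: electronics, £175.00 or more → 10% → £19.493
Tax on electronics: unrounded sum = £19.493 → £19.49

£19.49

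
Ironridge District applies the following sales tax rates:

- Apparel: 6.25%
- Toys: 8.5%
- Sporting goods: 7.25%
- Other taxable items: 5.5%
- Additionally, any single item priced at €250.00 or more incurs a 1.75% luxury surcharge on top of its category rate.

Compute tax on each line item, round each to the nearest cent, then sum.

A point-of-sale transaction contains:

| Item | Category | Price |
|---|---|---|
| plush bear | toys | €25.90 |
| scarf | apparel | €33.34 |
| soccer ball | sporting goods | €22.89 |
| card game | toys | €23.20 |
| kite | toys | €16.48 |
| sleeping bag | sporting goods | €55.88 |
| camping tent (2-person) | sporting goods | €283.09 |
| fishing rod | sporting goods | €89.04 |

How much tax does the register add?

Plush bear €25.90: toys → 8.5% → €2.20
Scarf €33.34: apparel → 6.25% → €2.08
Soccer ball €22.89: sporting goods → 7.25% → €1.66
Card game €23.20: toys → 8.5% → €1.97
Kite €16.48: toys → 8.5% → €1.40
Sleeping bag €55.88: sporting goods → 7.25% → €4.05
Camping tent (2-person) €283.09: sporting goods → 7.25% + 1.75% surcharge = 9% → €25.48
Fishing rod €89.04: sporting goods → 7.25% → €6.46
Total tax = €2.20 + €2.08 + €1.66 + €1.97 + €1.40 + €4.05 + €25.48 + €6.46 = €45.30

€45.30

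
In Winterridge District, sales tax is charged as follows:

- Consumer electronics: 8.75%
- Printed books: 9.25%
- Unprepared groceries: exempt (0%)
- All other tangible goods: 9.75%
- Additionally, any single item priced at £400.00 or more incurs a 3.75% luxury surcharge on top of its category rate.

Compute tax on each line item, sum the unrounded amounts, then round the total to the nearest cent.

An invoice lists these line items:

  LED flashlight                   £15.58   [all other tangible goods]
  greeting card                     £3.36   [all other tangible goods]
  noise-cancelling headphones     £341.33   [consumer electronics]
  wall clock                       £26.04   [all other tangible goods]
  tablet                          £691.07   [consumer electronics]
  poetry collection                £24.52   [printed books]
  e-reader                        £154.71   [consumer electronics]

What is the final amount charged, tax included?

£1393.05

LED flashlight £15.58: all other tangible goods → 9.75% → £1.51905
Greeting card £3.36: all other tangible goods → 9.75% → £0.3276
Noise-cancelling headphones £341.33: consumer electronics → 8.75% → £29.866375
Wall clock £26.04: all other tangible goods → 9.75% → £2.5389
Tablet £691.07: consumer electronics → 8.75% + 3.75% surcharge = 12.5% → £86.38375
Poetry collection £24.52: printed books → 9.25% → £2.2681
E-reader £154.71: consumer electronics → 8.75% → £13.537125
Subtotal = £1256.61; unrounded tax = £136.4409 → £136.44; total due = £1393.05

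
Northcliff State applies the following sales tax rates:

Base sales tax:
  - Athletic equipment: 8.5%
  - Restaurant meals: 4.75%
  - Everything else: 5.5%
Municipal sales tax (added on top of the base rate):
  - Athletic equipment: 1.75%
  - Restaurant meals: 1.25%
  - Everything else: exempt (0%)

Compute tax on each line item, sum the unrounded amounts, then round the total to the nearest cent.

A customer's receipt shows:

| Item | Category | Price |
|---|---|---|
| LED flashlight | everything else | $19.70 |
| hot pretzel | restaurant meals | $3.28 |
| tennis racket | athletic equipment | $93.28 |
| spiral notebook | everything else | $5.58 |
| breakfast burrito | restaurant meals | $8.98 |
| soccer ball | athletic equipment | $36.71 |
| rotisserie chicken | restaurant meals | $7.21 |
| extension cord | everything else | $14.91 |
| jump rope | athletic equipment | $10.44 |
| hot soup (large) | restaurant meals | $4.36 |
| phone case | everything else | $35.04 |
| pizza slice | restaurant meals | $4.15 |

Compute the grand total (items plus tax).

$263.85

LED flashlight $19.70: everything else → 5.5% + 0% municipal = 5.5% → $1.0835
Hot pretzel $3.28: restaurant meals → 4.75% + 1.25% municipal = 6% → $0.1968
Tennis racket $93.28: athletic equipment → 8.5% + 1.75% municipal = 10.25% → $9.5612
Spiral notebook $5.58: everything else → 5.5% + 0% municipal = 5.5% → $0.3069
Breakfast burrito $8.98: restaurant meals → 4.75% + 1.25% municipal = 6% → $0.5388
Soccer ball $36.71: athletic equipment → 8.5% + 1.75% municipal = 10.25% → $3.762775
Rotisserie chicken $7.21: restaurant meals → 4.75% + 1.25% municipal = 6% → $0.4326
Extension cord $14.91: everything else → 5.5% + 0% municipal = 5.5% → $0.82005
Jump rope $10.44: athletic equipment → 8.5% + 1.75% municipal = 10.25% → $1.0701
Hot soup (large) $4.36: restaurant meals → 4.75% + 1.25% municipal = 6% → $0.2616
Phone case $35.04: everything else → 5.5% + 0% municipal = 5.5% → $1.9272
Pizza slice $4.15: restaurant meals → 4.75% + 1.25% municipal = 6% → $0.249
Subtotal = $243.64; unrounded tax = $20.210525 → $20.21; total due = $263.85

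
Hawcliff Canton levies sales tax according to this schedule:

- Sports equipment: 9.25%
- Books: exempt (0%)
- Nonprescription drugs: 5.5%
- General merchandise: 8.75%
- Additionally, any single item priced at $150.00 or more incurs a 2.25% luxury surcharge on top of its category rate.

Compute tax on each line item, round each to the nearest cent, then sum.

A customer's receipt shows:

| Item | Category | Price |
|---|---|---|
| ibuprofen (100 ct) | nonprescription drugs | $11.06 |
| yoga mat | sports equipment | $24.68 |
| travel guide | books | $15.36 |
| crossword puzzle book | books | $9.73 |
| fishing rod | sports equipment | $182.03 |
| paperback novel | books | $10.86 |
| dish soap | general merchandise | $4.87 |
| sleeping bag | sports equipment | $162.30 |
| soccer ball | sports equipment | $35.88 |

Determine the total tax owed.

Ibuprofen (100 ct) $11.06: nonprescription drugs → 5.5% → $0.61
Yoga mat $24.68: sports equipment → 9.25% → $2.28
Travel guide $15.36: books → 0% → $0.00
Crossword puzzle book $9.73: books → 0% → $0.00
Fishing rod $182.03: sports equipment → 9.25% + 2.25% surcharge = 11.5% → $20.93
Paperback novel $10.86: books → 0% → $0.00
Dish soap $4.87: general merchandise → 8.75% → $0.43
Sleeping bag $162.30: sports equipment → 9.25% + 2.25% surcharge = 11.5% → $18.66
Soccer ball $35.88: sports equipment → 9.25% → $3.32
Total tax = $0.61 + $2.28 + $20.93 + $0.43 + $18.66 + $3.32 = $46.23

$46.23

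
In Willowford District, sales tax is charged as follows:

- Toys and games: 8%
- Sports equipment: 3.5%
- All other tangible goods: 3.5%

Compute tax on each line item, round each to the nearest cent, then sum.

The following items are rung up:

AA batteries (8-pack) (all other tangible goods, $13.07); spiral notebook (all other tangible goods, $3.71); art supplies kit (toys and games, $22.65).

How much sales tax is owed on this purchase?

AA batteries (8-pack) $13.07: all other tangible goods → 3.5% → $0.46
Spiral notebook $3.71: all other tangible goods → 3.5% → $0.13
Art supplies kit $22.65: toys and games → 8% → $1.81
Total tax = $0.46 + $0.13 + $1.81 = $2.40

$2.40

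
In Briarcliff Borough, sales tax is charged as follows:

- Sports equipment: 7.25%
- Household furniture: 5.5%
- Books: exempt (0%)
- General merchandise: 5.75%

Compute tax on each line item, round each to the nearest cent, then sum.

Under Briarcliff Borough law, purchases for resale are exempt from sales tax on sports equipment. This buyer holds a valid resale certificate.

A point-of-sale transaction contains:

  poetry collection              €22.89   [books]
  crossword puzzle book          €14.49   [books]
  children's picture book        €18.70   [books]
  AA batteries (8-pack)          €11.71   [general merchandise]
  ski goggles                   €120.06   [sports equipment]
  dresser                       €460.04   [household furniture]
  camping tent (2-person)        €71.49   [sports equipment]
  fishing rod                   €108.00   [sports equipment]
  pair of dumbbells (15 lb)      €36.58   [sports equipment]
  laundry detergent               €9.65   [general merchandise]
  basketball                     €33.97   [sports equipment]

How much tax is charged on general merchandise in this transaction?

AA batteries (8-pack) €11.71: general merchandise → 5.75% → €0.67
Laundry detergent €9.65: general merchandise → 5.75% → €0.55
Tax on general merchandise = €0.67 + €0.55 = €1.22

€1.22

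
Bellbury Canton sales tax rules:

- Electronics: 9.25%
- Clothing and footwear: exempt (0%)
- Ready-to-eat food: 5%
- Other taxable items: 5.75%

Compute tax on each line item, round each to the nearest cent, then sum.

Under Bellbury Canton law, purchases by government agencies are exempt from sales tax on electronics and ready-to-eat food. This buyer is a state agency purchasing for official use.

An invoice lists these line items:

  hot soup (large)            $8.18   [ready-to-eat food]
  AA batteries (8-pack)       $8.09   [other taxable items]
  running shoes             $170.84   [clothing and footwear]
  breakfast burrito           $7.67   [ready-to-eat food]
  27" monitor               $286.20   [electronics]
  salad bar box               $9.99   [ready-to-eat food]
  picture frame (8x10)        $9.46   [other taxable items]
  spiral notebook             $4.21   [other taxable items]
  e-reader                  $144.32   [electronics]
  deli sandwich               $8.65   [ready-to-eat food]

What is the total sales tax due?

Hot soup (large) $8.18: ready-to-eat food, buyer-exempt → 0% → $0.00
AA batteries (8-pack) $8.09: other taxable items → 5.75% → $0.47
Running shoes $170.84: clothing and footwear → 0% → $0.00
Breakfast burrito $7.67: ready-to-eat food, buyer-exempt → 0% → $0.00
27" monitor $286.20: electronics, buyer-exempt → 0% → $0.00
Salad bar box $9.99: ready-to-eat food, buyer-exempt → 0% → $0.00
Picture frame (8x10) $9.46: other taxable items → 5.75% → $0.54
Spiral notebook $4.21: other taxable items → 5.75% → $0.24
E-reader $144.32: electronics, buyer-exempt → 0% → $0.00
Deli sandwich $8.65: ready-to-eat food, buyer-exempt → 0% → $0.00
Total tax = $0.47 + $0.54 + $0.24 = $1.25

$1.25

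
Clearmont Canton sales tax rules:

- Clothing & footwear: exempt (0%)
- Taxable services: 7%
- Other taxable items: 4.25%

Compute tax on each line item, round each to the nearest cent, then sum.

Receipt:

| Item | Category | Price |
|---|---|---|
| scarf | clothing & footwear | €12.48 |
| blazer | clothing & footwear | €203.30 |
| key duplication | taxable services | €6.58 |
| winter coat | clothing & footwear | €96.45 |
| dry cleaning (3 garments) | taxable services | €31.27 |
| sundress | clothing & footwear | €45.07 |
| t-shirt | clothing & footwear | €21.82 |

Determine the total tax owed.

Scarf €12.48: clothing & footwear → 0% → €0.00
Blazer €203.30: clothing & footwear → 0% → €0.00
Key duplication €6.58: taxable services → 7% → €0.46
Winter coat €96.45: clothing & footwear → 0% → €0.00
Dry cleaning (3 garments) €31.27: taxable services → 7% → €2.19
Sundress €45.07: clothing & footwear → 0% → €0.00
T-shirt €21.82: clothing & footwear → 0% → €0.00
Total tax = €0.46 + €2.19 = €2.65

€2.65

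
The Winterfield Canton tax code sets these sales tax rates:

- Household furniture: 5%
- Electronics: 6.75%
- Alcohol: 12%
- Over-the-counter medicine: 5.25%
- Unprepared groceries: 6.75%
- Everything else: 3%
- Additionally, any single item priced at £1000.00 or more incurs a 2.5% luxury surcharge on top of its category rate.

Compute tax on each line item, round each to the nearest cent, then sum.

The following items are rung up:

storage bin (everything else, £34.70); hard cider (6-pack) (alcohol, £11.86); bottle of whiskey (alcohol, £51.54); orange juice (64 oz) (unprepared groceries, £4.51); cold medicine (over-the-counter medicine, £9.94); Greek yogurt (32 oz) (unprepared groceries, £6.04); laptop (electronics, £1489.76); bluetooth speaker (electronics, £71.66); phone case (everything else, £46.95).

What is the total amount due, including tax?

Storage bin £34.70: everything else → 3% → £1.04
Hard cider (6-pack) £11.86: alcohol → 12% → £1.42
Bottle of whiskey £51.54: alcohol → 12% → £6.18
Orange juice (64 oz) £4.51: unprepared groceries → 6.75% → £0.30
Cold medicine £9.94: over-the-counter medicine → 5.25% → £0.52
Greek yogurt (32 oz) £6.04: unprepared groceries → 6.75% → £0.41
Laptop £1489.76: electronics → 6.75% + 2.5% surcharge = 9.25% → £137.80
Bluetooth speaker £71.66: electronics → 6.75% → £4.84
Phone case £46.95: everything else → 3% → £1.41
Subtotal = £1726.96; tax = £153.92; total due = £1880.88

£1880.88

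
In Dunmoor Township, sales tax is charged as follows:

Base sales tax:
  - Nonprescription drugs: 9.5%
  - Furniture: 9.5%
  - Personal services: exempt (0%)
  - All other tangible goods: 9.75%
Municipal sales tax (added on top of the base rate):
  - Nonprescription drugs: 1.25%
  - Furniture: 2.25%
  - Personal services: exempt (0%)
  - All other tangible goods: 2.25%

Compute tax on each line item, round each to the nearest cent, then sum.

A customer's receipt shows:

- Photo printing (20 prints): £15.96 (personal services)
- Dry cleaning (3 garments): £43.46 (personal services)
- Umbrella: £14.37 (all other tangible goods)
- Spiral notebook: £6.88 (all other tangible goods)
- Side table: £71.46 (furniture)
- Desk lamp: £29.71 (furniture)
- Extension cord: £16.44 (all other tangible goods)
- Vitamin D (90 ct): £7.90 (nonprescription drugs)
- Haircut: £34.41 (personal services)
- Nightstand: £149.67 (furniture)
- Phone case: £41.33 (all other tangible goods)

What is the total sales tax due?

Photo printing (20 prints) £15.96: personal services → 0% + 0% municipal = 0% → £0.00
Dry cleaning (3 garments) £43.46: personal services → 0% + 0% municipal = 0% → £0.00
Umbrella £14.37: all other tangible goods → 9.75% + 2.25% municipal = 12% → £1.72
Spiral notebook £6.88: all other tangible goods → 9.75% + 2.25% municipal = 12% → £0.83
Side table £71.46: furniture → 9.5% + 2.25% municipal = 11.75% → £8.40
Desk lamp £29.71: furniture → 9.5% + 2.25% municipal = 11.75% → £3.49
Extension cord £16.44: all other tangible goods → 9.75% + 2.25% municipal = 12% → £1.97
Vitamin D (90 ct) £7.90: nonprescription drugs → 9.5% + 1.25% municipal = 10.75% → £0.85
Haircut £34.41: personal services → 0% + 0% municipal = 0% → £0.00
Nightstand £149.67: furniture → 9.5% + 2.25% municipal = 11.75% → £17.59
Phone case £41.33: all other tangible goods → 9.75% + 2.25% municipal = 12% → £4.96
Total tax = £1.72 + £0.83 + £8.40 + £3.49 + £1.97 + £0.85 + £17.59 + £4.96 = £39.81

£39.81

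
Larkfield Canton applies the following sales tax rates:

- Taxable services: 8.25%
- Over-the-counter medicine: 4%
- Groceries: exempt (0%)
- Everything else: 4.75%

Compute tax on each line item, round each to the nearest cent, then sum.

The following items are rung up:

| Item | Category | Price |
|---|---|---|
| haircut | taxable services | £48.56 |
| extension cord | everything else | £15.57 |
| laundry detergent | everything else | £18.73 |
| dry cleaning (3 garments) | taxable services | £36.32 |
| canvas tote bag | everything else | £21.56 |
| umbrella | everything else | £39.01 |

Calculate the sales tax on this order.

Haircut £48.56: taxable services → 8.25% → £4.01
Extension cord £15.57: everything else → 4.75% → £0.74
Laundry detergent £18.73: everything else → 4.75% → £0.89
Dry cleaning (3 garments) £36.32: taxable services → 8.25% → £3.00
Canvas tote bag £21.56: everything else → 4.75% → £1.02
Umbrella £39.01: everything else → 4.75% → £1.85
Total tax = £4.01 + £0.74 + £0.89 + £3.00 + £1.02 + £1.85 = £11.51

£11.51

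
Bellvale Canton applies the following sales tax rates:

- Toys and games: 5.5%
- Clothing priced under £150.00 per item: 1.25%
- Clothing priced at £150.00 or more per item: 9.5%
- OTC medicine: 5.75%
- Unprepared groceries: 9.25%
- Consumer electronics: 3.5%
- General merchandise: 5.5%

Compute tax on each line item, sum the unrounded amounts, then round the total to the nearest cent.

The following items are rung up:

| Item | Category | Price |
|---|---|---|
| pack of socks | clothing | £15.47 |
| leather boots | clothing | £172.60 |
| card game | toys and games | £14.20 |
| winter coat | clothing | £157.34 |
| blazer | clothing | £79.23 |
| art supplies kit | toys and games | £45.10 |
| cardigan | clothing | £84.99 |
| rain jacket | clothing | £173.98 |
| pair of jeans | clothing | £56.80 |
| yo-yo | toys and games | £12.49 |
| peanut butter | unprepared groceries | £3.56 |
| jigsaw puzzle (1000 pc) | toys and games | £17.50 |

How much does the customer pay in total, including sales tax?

Pack of socks £15.47: clothing, under £150.00 → 1.25% → £0.193375
Leather boots £172.60: clothing, £150.00 or more → 9.5% → £16.397
Card game £14.20: toys and games → 5.5% → £0.781
Winter coat £157.34: clothing, £150.00 or more → 9.5% → £14.9473
Blazer £79.23: clothing, under £150.00 → 1.25% → £0.990375
Art supplies kit £45.10: toys and games → 5.5% → £2.4805
Cardigan £84.99: clothing, under £150.00 → 1.25% → £1.062375
Rain jacket £173.98: clothing, £150.00 or more → 9.5% → £16.5281
Pair of jeans £56.80: clothing, under £150.00 → 1.25% → £0.71
Yo-yo £12.49: toys and games → 5.5% → £0.68695
Peanut butter £3.56: unprepared groceries → 9.25% → £0.3293
Jigsaw puzzle (1000 pc) £17.50: toys and games → 5.5% → £0.9625
Subtotal = £833.26; unrounded tax = £56.068775 → £56.07; total due = £889.33

£889.33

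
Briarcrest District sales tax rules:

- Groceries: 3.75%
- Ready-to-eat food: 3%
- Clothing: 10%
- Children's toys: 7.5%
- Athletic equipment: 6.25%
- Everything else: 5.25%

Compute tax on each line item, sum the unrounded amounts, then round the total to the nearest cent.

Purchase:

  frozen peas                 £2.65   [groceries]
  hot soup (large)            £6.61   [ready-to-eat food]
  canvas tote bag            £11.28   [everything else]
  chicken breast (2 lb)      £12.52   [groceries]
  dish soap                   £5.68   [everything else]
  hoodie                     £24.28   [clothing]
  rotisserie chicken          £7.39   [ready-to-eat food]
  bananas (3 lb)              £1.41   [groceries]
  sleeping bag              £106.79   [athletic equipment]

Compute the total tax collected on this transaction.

£11.03

Frozen peas £2.65: groceries → 3.75% → £0.099375
Hot soup (large) £6.61: ready-to-eat food → 3% → £0.1983
Canvas tote bag £11.28: everything else → 5.25% → £0.5922
Chicken breast (2 lb) £12.52: groceries → 3.75% → £0.4695
Dish soap £5.68: everything else → 5.25% → £0.2982
Hoodie £24.28: clothing → 10% → £2.428
Rotisserie chicken £7.39: ready-to-eat food → 3% → £0.2217
Bananas (3 lb) £1.41: groceries → 3.75% → £0.052875
Sleeping bag £106.79: athletic equipment → 6.25% → £6.674375
Unrounded tax sum = £11.034525 → £11.03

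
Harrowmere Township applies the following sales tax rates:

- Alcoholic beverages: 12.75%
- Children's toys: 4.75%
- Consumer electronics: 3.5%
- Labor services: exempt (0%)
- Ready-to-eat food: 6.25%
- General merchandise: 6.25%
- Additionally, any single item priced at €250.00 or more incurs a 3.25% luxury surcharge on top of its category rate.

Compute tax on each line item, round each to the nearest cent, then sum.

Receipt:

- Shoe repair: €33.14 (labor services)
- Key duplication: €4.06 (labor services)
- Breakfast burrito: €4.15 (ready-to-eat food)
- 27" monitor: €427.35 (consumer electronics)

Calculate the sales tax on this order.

€29.11

Shoe repair €33.14: labor services → 0% → €0.00
Key duplication €4.06: labor services → 0% → €0.00
Breakfast burrito €4.15: ready-to-eat food → 6.25% → €0.26
27" monitor €427.35: consumer electronics → 3.5% + 3.25% surcharge = 6.75% → €28.85
Total tax = €0.26 + €28.85 = €29.11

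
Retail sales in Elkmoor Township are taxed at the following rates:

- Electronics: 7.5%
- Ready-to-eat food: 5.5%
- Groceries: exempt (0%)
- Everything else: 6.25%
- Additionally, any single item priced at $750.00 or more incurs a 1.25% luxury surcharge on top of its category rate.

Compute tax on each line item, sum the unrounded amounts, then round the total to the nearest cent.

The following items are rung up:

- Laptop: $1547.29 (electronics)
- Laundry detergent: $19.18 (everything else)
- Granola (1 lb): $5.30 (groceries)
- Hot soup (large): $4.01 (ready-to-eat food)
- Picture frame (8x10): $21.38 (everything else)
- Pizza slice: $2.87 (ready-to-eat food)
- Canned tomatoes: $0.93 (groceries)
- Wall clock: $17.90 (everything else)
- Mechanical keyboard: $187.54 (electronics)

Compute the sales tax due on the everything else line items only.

$3.65

Laundry detergent $19.18: everything else → 6.25% → $1.19875
Picture frame (8x10) $21.38: everything else → 6.25% → $1.33625
Wall clock $17.90: everything else → 6.25% → $1.11875
Tax on everything else: unrounded sum = $3.65375 → $3.65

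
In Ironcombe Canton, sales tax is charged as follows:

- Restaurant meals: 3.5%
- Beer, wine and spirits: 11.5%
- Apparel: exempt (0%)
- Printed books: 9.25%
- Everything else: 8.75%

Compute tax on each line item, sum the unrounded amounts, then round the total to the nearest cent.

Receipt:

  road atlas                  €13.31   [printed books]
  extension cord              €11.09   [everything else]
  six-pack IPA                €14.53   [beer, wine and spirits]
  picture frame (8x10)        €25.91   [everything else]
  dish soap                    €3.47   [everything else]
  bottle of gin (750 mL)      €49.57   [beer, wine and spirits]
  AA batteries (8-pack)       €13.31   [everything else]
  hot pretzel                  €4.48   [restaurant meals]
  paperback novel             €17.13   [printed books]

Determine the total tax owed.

Road atlas €13.31: printed books → 9.25% → €1.231175
Extension cord €11.09: everything else → 8.75% → €0.970375
Six-pack IPA €14.53: beer, wine and spirits → 11.5% → €1.67095
Picture frame (8x10) €25.91: everything else → 8.75% → €2.267125
Dish soap €3.47: everything else → 8.75% → €0.303625
Bottle of gin (750 mL) €49.57: beer, wine and spirits → 11.5% → €5.70055
AA batteries (8-pack) €13.31: everything else → 8.75% → €1.164625
Hot pretzel €4.48: restaurant meals → 3.5% → €0.1568
Paperback novel €17.13: printed books → 9.25% → €1.584525
Unrounded tax sum = €15.04975 → €15.05

€15.05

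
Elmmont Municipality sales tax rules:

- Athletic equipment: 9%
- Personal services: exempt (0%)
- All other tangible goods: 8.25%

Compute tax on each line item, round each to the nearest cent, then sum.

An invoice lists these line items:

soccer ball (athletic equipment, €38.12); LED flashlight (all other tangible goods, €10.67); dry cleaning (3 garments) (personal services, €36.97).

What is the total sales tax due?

€4.31

Soccer ball €38.12: athletic equipment → 9% → €3.43
LED flashlight €10.67: all other tangible goods → 8.25% → €0.88
Dry cleaning (3 garments) €36.97: personal services → 0% → €0.00
Total tax = €3.43 + €0.88 = €4.31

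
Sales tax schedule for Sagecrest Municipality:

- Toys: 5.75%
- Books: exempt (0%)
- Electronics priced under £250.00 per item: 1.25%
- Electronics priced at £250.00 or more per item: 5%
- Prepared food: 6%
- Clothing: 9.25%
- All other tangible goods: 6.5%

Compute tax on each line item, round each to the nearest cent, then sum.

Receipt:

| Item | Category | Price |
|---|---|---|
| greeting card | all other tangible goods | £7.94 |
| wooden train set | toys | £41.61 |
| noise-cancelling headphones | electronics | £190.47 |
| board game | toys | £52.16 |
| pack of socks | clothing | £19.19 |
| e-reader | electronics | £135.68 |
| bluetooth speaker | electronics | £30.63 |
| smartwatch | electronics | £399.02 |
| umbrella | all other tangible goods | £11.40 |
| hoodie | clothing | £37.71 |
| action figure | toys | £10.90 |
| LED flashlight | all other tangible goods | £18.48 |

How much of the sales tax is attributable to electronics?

Noise-cancelling headphones £190.47: electronics, under £250.00 → 1.25% → £2.38
E-reader £135.68: electronics, under £250.00 → 1.25% → £1.70
Bluetooth speaker £30.63: electronics, under £250.00 → 1.25% → £0.38
Smartwatch £399.02: electronics, £250.00 or more → 5% → £19.95
Tax on electronics = £2.38 + £1.70 + £0.38 + £19.95 = £24.41

£24.41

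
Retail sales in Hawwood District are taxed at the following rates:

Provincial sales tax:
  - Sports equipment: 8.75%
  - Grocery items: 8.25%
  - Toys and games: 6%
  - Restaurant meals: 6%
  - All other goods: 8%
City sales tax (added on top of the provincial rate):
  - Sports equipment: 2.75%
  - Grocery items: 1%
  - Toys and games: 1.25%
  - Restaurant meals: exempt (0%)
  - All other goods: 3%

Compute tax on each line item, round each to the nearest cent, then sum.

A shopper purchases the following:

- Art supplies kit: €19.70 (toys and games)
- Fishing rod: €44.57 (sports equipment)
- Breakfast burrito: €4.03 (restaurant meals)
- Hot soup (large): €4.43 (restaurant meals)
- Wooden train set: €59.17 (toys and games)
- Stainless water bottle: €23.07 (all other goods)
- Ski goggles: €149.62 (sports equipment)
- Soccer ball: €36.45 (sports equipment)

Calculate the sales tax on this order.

Art supplies kit €19.70: toys and games → 6% + 1.25% city = 7.25% → €1.43
Fishing rod €44.57: sports equipment → 8.75% + 2.75% city = 11.5% → €5.13
Breakfast burrito €4.03: restaurant meals → 6% + 0% city = 6% → €0.24
Hot soup (large) €4.43: restaurant meals → 6% + 0% city = 6% → €0.27
Wooden train set €59.17: toys and games → 6% + 1.25% city = 7.25% → €4.29
Stainless water bottle €23.07: all other goods → 8% + 3% city = 11% → €2.54
Ski goggles €149.62: sports equipment → 8.75% + 2.75% city = 11.5% → €17.21
Soccer ball €36.45: sports equipment → 8.75% + 2.75% city = 11.5% → €4.19
Total tax = €1.43 + €5.13 + €0.24 + €0.27 + €4.29 + €2.54 + €17.21 + €4.19 = €35.30

€35.30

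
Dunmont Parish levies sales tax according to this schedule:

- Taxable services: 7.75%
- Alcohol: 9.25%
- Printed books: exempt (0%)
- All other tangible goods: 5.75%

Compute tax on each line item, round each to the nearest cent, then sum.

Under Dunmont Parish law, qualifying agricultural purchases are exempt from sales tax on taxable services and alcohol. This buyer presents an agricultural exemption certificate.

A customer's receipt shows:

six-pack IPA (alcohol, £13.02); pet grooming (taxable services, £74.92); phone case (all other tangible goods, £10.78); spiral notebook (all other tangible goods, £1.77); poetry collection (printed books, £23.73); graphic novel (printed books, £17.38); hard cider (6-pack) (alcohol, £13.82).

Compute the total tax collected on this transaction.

Six-pack IPA £13.02: alcohol, buyer-exempt → 0% → £0.00
Pet grooming £74.92: taxable services, buyer-exempt → 0% → £0.00
Phone case £10.78: all other tangible goods → 5.75% → £0.62
Spiral notebook £1.77: all other tangible goods → 5.75% → £0.10
Poetry collection £23.73: printed books → 0% → £0.00
Graphic novel £17.38: printed books → 0% → £0.00
Hard cider (6-pack) £13.82: alcohol, buyer-exempt → 0% → £0.00
Total tax = £0.62 + £0.10 = £0.72

£0.72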